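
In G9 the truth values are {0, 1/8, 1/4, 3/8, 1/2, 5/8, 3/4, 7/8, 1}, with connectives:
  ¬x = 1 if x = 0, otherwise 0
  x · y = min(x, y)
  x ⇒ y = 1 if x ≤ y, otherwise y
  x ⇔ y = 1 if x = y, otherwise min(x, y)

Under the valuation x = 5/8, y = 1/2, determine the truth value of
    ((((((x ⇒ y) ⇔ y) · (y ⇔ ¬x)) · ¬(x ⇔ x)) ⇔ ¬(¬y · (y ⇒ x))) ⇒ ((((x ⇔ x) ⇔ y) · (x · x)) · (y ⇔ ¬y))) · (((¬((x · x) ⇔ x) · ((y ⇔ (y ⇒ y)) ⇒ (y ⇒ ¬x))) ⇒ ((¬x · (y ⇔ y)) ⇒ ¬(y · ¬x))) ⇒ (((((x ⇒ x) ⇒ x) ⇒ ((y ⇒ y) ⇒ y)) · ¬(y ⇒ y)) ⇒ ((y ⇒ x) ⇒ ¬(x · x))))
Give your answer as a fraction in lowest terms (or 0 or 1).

x ⇒ y = 5/8 ⇒ 1/2 = 1/2
(x ⇒ y) ⇔ y = 1/2 ⇔ 1/2 = 1
¬x = ¬5/8 = 0
y ⇔ ¬x = 1/2 ⇔ 0 = 0
((x ⇒ y) ⇔ y) · (y ⇔ ¬x) = 1 · 0 = 0
x ⇔ x = 5/8 ⇔ 5/8 = 1
¬(x ⇔ x) = ¬1 = 0
(((x ⇒ y) ⇔ y) · (y ⇔ ¬x)) · ¬(x ⇔ x) = 0 · 0 = 0
¬y = ¬1/2 = 0
y ⇒ x = 1/2 ⇒ 5/8 = 1
¬y · (y ⇒ x) = 0 · 1 = 0
¬(¬y · (y ⇒ x)) = ¬0 = 1
((((x ⇒ y) ⇔ y) · (y ⇔ ¬x)) · ¬(x ⇔ x)) ⇔ ¬(¬y · (y ⇒ x)) = 0 ⇔ 1 = 0
x ⇔ x = 5/8 ⇔ 5/8 = 1
(x ⇔ x) ⇔ y = 1 ⇔ 1/2 = 1/2
x · x = 5/8 · 5/8 = 5/8
((x ⇔ x) ⇔ y) · (x · x) = 1/2 · 5/8 = 1/2
¬y = ¬1/2 = 0
y ⇔ ¬y = 1/2 ⇔ 0 = 0
(((x ⇔ x) ⇔ y) · (x · x)) · (y ⇔ ¬y) = 1/2 · 0 = 0
(((((x ⇒ y) ⇔ y) · (y ⇔ ¬x)) · ¬(x ⇔ x)) ⇔ ¬(¬y · (y ⇒ x))) ⇒ ((((x ⇔ x) ⇔ y) · (x · x)) · (y ⇔ ¬y)) = 0 ⇒ 0 = 1
x · x = 5/8 · 5/8 = 5/8
(x · x) ⇔ x = 5/8 ⇔ 5/8 = 1
¬((x · x) ⇔ x) = ¬1 = 0
y ⇒ y = 1/2 ⇒ 1/2 = 1
y ⇔ (y ⇒ y) = 1/2 ⇔ 1 = 1/2
¬x = ¬5/8 = 0
y ⇒ ¬x = 1/2 ⇒ 0 = 0
(y ⇔ (y ⇒ y)) ⇒ (y ⇒ ¬x) = 1/2 ⇒ 0 = 0
¬((x · x) ⇔ x) · ((y ⇔ (y ⇒ y)) ⇒ (y ⇒ ¬x)) = 0 · 0 = 0
¬x = ¬5/8 = 0
y ⇔ y = 1/2 ⇔ 1/2 = 1
¬x · (y ⇔ y) = 0 · 1 = 0
¬x = ¬5/8 = 0
y · ¬x = 1/2 · 0 = 0
¬(y · ¬x) = ¬0 = 1
(¬x · (y ⇔ y)) ⇒ ¬(y · ¬x) = 0 ⇒ 1 = 1
(¬((x · x) ⇔ x) · ((y ⇔ (y ⇒ y)) ⇒ (y ⇒ ¬x))) ⇒ ((¬x · (y ⇔ y)) ⇒ ¬(y · ¬x)) = 0 ⇒ 1 = 1
x ⇒ x = 5/8 ⇒ 5/8 = 1
(x ⇒ x) ⇒ x = 1 ⇒ 5/8 = 5/8
y ⇒ y = 1/2 ⇒ 1/2 = 1
(y ⇒ y) ⇒ y = 1 ⇒ 1/2 = 1/2
((x ⇒ x) ⇒ x) ⇒ ((y ⇒ y) ⇒ y) = 5/8 ⇒ 1/2 = 1/2
y ⇒ y = 1/2 ⇒ 1/2 = 1
¬(y ⇒ y) = ¬1 = 0
(((x ⇒ x) ⇒ x) ⇒ ((y ⇒ y) ⇒ y)) · ¬(y ⇒ y) = 1/2 · 0 = 0
y ⇒ x = 1/2 ⇒ 5/8 = 1
x · x = 5/8 · 5/8 = 5/8
¬(x · x) = ¬5/8 = 0
(y ⇒ x) ⇒ ¬(x · x) = 1 ⇒ 0 = 0
((((x ⇒ x) ⇒ x) ⇒ ((y ⇒ y) ⇒ y)) · ¬(y ⇒ y)) ⇒ ((y ⇒ x) ⇒ ¬(x · x)) = 0 ⇒ 0 = 1
((¬((x · x) ⇔ x) · ((y ⇔ (y ⇒ y)) ⇒ (y ⇒ ¬x))) ⇒ ((¬x · (y ⇔ y)) ⇒ ¬(y · ¬x))) ⇒ (((((x ⇒ x) ⇒ x) ⇒ ((y ⇒ y) ⇒ y)) · ¬(y ⇒ y)) ⇒ ((y ⇒ x) ⇒ ¬(x · x))) = 1 ⇒ 1 = 1
((((((x ⇒ y) ⇔ y) · (y ⇔ ¬x)) · ¬(x ⇔ x)) ⇔ ¬(¬y · (y ⇒ x))) ⇒ ((((x ⇔ x) ⇔ y) · (x · x)) · (y ⇔ ¬y))) · (((¬((x · x) ⇔ x) · ((y ⇔ (y ⇒ y)) ⇒ (y ⇒ ¬x))) ⇒ ((¬x · (y ⇔ y)) ⇒ ¬(y · ¬x))) ⇒ (((((x ⇒ x) ⇒ x) ⇒ ((y ⇒ y) ⇒ y)) · ¬(y ⇒ y)) ⇒ ((y ⇒ x) ⇒ ¬(x · x)))) = 1 · 1 = 1

1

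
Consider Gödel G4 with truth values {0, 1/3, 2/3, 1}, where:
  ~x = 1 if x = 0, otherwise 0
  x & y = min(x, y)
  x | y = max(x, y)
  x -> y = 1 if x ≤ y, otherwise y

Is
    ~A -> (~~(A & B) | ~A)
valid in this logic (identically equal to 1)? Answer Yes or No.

Yes

A = 0, B = 0 ↦ 1
A = 0, B = 1/3 ↦ 1
A = 0, B = 2/3 ↦ 1
A = 0, B = 1 ↦ 1
A = 1/3, B = 0 ↦ 1
A = 1/3, B = 1/3 ↦ 1
A = 1/3, B = 2/3 ↦ 1
A = 1/3, B = 1 ↦ 1
A = 2/3, B = 0 ↦ 1
A = 2/3, B = 1/3 ↦ 1
A = 2/3, B = 2/3 ↦ 1
A = 2/3, B = 1 ↦ 1
A = 1, B = 0 ↦ 1
A = 1, B = 1/3 ↦ 1
A = 1, B = 2/3 ↦ 1
A = 1, B = 1 ↦ 1
Every assignment gives a value ≥ 1.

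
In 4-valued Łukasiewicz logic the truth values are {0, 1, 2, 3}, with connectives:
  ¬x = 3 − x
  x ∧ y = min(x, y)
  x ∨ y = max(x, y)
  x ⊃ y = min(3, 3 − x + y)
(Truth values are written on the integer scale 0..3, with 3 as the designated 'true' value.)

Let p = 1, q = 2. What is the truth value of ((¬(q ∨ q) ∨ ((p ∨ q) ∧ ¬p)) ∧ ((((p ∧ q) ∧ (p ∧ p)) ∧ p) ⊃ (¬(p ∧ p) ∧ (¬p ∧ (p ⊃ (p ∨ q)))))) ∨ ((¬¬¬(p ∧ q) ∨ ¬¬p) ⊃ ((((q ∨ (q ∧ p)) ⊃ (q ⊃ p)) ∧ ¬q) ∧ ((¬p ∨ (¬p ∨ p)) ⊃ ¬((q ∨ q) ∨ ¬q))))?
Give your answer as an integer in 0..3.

2

q ∨ q = 2 ∨ 2 = 2
¬(q ∨ q) = ¬2 = 1
p ∨ q = 1 ∨ 2 = 2
¬p = ¬1 = 2
(p ∨ q) ∧ ¬p = 2 ∧ 2 = 2
¬(q ∨ q) ∨ ((p ∨ q) ∧ ¬p) = 1 ∨ 2 = 2
p ∧ q = 1 ∧ 2 = 1
p ∧ p = 1 ∧ 1 = 1
(p ∧ q) ∧ (p ∧ p) = 1 ∧ 1 = 1
((p ∧ q) ∧ (p ∧ p)) ∧ p = 1 ∧ 1 = 1
p ∧ p = 1 ∧ 1 = 1
¬(p ∧ p) = ¬1 = 2
¬p = ¬1 = 2
p ∨ q = 1 ∨ 2 = 2
p ⊃ (p ∨ q) = 1 ⊃ 2 = 3
¬p ∧ (p ⊃ (p ∨ q)) = 2 ∧ 3 = 2
¬(p ∧ p) ∧ (¬p ∧ (p ⊃ (p ∨ q))) = 2 ∧ 2 = 2
(((p ∧ q) ∧ (p ∧ p)) ∧ p) ⊃ (¬(p ∧ p) ∧ (¬p ∧ (p ⊃ (p ∨ q)))) = 1 ⊃ 2 = 3
(¬(q ∨ q) ∨ ((p ∨ q) ∧ ¬p)) ∧ ((((p ∧ q) ∧ (p ∧ p)) ∧ p) ⊃ (¬(p ∧ p) ∧ (¬p ∧ (p ⊃ (p ∨ q))))) = 2 ∧ 3 = 2
p ∧ q = 1 ∧ 2 = 1
¬(p ∧ q) = ¬1 = 2
¬¬(p ∧ q) = ¬2 = 1
¬¬¬(p ∧ q) = ¬1 = 2
¬p = ¬1 = 2
¬¬p = ¬2 = 1
¬¬¬(p ∧ q) ∨ ¬¬p = 2 ∨ 1 = 2
q ∧ p = 2 ∧ 1 = 1
q ∨ (q ∧ p) = 2 ∨ 1 = 2
q ⊃ p = 2 ⊃ 1 = 2
(q ∨ (q ∧ p)) ⊃ (q ⊃ p) = 2 ⊃ 2 = 3
¬q = ¬2 = 1
((q ∨ (q ∧ p)) ⊃ (q ⊃ p)) ∧ ¬q = 3 ∧ 1 = 1
¬p = ¬1 = 2
¬p = ¬1 = 2
¬p ∨ p = 2 ∨ 1 = 2
¬p ∨ (¬p ∨ p) = 2 ∨ 2 = 2
q ∨ q = 2 ∨ 2 = 2
¬q = ¬2 = 1
(q ∨ q) ∨ ¬q = 2 ∨ 1 = 2
¬((q ∨ q) ∨ ¬q) = ¬2 = 1
(¬p ∨ (¬p ∨ p)) ⊃ ¬((q ∨ q) ∨ ¬q) = 2 ⊃ 1 = 2
(((q ∨ (q ∧ p)) ⊃ (q ⊃ p)) ∧ ¬q) ∧ ((¬p ∨ (¬p ∨ p)) ⊃ ¬((q ∨ q) ∨ ¬q)) = 1 ∧ 2 = 1
(¬¬¬(p ∧ q) ∨ ¬¬p) ⊃ ((((q ∨ (q ∧ p)) ⊃ (q ⊃ p)) ∧ ¬q) ∧ ((¬p ∨ (¬p ∨ p)) ⊃ ¬((q ∨ q) ∨ ¬q))) = 2 ⊃ 1 = 2
((¬(q ∨ q) ∨ ((p ∨ q) ∧ ¬p)) ∧ ((((p ∧ q) ∧ (p ∧ p)) ∧ p) ⊃ (¬(p ∧ p) ∧ (¬p ∧ (p ⊃ (p ∨ q)))))) ∨ ((¬¬¬(p ∧ q) ∨ ¬¬p) ⊃ ((((q ∨ (q ∧ p)) ⊃ (q ⊃ p)) ∧ ¬q) ∧ ((¬p ∨ (¬p ∨ p)) ⊃ ¬((q ∨ q) ∨ ¬q)))) = 2 ∨ 2 = 2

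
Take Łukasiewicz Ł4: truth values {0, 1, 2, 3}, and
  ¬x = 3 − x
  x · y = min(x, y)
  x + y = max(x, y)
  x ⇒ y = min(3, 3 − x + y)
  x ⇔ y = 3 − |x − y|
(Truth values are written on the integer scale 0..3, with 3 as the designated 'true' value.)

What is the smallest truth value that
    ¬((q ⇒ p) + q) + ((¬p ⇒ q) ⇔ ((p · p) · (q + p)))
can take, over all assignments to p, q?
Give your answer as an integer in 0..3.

Take p = 0, q = 3:
q ⇒ p = 3 ⇒ 0 = 0
(q ⇒ p) + q = 0 + 3 = 3
¬((q ⇒ p) + q) = ¬3 = 0
¬p = ¬0 = 3
¬p ⇒ q = 3 ⇒ 3 = 3
p · p = 0 · 0 = 0
q + p = 3 + 0 = 3
(p · p) · (q + p) = 0 · 3 = 0
(¬p ⇒ q) ⇔ ((p · p) · (q + p)) = 3 ⇔ 0 = 0
¬((q ⇒ p) + q) + ((¬p ⇒ q) ⇔ ((p · p) · (q + p))) = 0 + 0 = 0
No assignment yields a value below 0, so this is the minimum.

0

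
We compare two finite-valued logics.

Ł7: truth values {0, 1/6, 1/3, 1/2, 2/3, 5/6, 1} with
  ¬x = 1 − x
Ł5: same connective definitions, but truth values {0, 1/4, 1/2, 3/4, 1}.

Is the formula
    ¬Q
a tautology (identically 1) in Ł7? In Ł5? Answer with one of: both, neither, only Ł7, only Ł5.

In Ł7: at Q = 1/6 the value is 5/6 — not a tautology.
In Ł5: at Q = 1/4 the value is 3/4 — not a tautology.

neither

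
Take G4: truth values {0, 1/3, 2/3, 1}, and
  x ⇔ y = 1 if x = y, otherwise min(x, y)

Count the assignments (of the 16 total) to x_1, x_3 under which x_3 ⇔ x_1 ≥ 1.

x_1 = 0, x_3 = 0 ↦ 1  ≥
x_1 = 0, x_3 = 1/3 ↦ 0  <
x_1 = 0, x_3 = 2/3 ↦ 0  <
x_1 = 0, x_3 = 1 ↦ 0  <
x_1 = 1/3, x_3 = 0 ↦ 0  <
x_1 = 1/3, x_3 = 1/3 ↦ 1  ≥
x_1 = 1/3, x_3 = 2/3 ↦ 1/3  <
x_1 = 1/3, x_3 = 1 ↦ 1/3  <
x_1 = 2/3, x_3 = 0 ↦ 0  <
x_1 = 2/3, x_3 = 1/3 ↦ 1/3  <
x_1 = 2/3, x_3 = 2/3 ↦ 1  ≥
x_1 = 2/3, x_3 = 1 ↦ 2/3  <
x_1 = 1, x_3 = 0 ↦ 0  <
x_1 = 1, x_3 = 1/3 ↦ 1/3  <
x_1 = 1, x_3 = 2/3 ↦ 2/3  <
x_1 = 1, x_3 = 1 ↦ 1  ≥
So 4 of the 16 assignments meet the threshold.

4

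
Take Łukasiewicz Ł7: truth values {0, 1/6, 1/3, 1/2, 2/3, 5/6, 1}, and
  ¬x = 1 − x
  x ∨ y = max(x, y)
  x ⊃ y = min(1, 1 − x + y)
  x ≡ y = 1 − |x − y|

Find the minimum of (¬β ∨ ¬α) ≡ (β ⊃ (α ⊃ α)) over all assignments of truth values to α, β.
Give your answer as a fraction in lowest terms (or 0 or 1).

0

Take α = 1, β = 1:
¬β = ¬1 = 0
¬α = ¬1 = 0
¬β ∨ ¬α = 0 ∨ 0 = 0
α ⊃ α = 1 ⊃ 1 = 1
β ⊃ (α ⊃ α) = 1 ⊃ 1 = 1
(¬β ∨ ¬α) ≡ (β ⊃ (α ⊃ α)) = 0 ≡ 1 = 0
No assignment yields a value below 0, so this is the minimum.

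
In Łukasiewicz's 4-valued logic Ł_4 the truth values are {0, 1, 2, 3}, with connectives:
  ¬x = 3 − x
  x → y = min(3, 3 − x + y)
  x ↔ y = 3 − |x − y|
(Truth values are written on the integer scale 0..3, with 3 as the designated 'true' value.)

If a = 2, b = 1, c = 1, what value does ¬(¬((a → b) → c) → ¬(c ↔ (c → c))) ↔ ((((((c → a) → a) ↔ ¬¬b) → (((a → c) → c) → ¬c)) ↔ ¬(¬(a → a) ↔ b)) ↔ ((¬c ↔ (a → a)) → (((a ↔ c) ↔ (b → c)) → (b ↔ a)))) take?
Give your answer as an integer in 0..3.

a → b = 2 → 1 = 2
(a → b) → c = 2 → 1 = 2
¬((a → b) → c) = ¬2 = 1
c → c = 1 → 1 = 3
c ↔ (c → c) = 1 ↔ 3 = 1
¬(c ↔ (c → c)) = ¬1 = 2
¬((a → b) → c) → ¬(c ↔ (c → c)) = 1 → 2 = 3
¬(¬((a → b) → c) → ¬(c ↔ (c → c))) = ¬3 = 0
c → a = 1 → 2 = 3
(c → a) → a = 3 → 2 = 2
¬b = ¬1 = 2
¬¬b = ¬2 = 1
((c → a) → a) ↔ ¬¬b = 2 ↔ 1 = 2
a → c = 2 → 1 = 2
(a → c) → c = 2 → 1 = 2
¬c = ¬1 = 2
((a → c) → c) → ¬c = 2 → 2 = 3
(((c → a) → a) ↔ ¬¬b) → (((a → c) → c) → ¬c) = 2 → 3 = 3
a → a = 2 → 2 = 3
¬(a → a) = ¬3 = 0
¬(a → a) ↔ b = 0 ↔ 1 = 2
¬(¬(a → a) ↔ b) = ¬2 = 1
((((c → a) → a) ↔ ¬¬b) → (((a → c) → c) → ¬c)) ↔ ¬(¬(a → a) ↔ b) = 3 ↔ 1 = 1
¬c = ¬1 = 2
a → a = 2 → 2 = 3
¬c ↔ (a → a) = 2 ↔ 3 = 2
a ↔ c = 2 ↔ 1 = 2
b → c = 1 → 1 = 3
(a ↔ c) ↔ (b → c) = 2 ↔ 3 = 2
b ↔ a = 1 ↔ 2 = 2
((a ↔ c) ↔ (b → c)) → (b ↔ a) = 2 → 2 = 3
(¬c ↔ (a → a)) → (((a ↔ c) ↔ (b → c)) → (b ↔ a)) = 2 → 3 = 3
(((((c → a) → a) ↔ ¬¬b) → (((a → c) → c) → ¬c)) ↔ ¬(¬(a → a) ↔ b)) ↔ ((¬c ↔ (a → a)) → (((a ↔ c) ↔ (b → c)) → (b ↔ a))) = 1 ↔ 3 = 1
¬(¬((a → b) → c) → ¬(c ↔ (c → c))) ↔ ((((((c → a) → a) ↔ ¬¬b) → (((a → c) → c) → ¬c)) ↔ ¬(¬(a → a) ↔ b)) ↔ ((¬c ↔ (a → a)) → (((a ↔ c) ↔ (b → c)) → (b ↔ a)))) = 0 ↔ 1 = 2

2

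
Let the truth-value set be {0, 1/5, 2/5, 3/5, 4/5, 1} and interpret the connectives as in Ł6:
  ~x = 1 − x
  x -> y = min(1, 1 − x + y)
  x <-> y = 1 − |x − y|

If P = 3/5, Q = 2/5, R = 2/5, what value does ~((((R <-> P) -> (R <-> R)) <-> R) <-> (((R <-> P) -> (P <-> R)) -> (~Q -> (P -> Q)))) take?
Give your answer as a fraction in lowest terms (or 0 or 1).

3/5

R <-> P = 2/5 <-> 3/5 = 4/5
R <-> R = 2/5 <-> 2/5 = 1
(R <-> P) -> (R <-> R) = 4/5 -> 1 = 1
((R <-> P) -> (R <-> R)) <-> R = 1 <-> 2/5 = 2/5
R <-> P = 2/5 <-> 3/5 = 4/5
P <-> R = 3/5 <-> 2/5 = 4/5
(R <-> P) -> (P <-> R) = 4/5 -> 4/5 = 1
~Q = ~2/5 = 3/5
P -> Q = 3/5 -> 2/5 = 4/5
~Q -> (P -> Q) = 3/5 -> 4/5 = 1
((R <-> P) -> (P <-> R)) -> (~Q -> (P -> Q)) = 1 -> 1 = 1
(((R <-> P) -> (R <-> R)) <-> R) <-> (((R <-> P) -> (P <-> R)) -> (~Q -> (P -> Q))) = 2/5 <-> 1 = 2/5
~((((R <-> P) -> (R <-> R)) <-> R) <-> (((R <-> P) -> (P <-> R)) -> (~Q -> (P -> Q)))) = ~2/5 = 3/5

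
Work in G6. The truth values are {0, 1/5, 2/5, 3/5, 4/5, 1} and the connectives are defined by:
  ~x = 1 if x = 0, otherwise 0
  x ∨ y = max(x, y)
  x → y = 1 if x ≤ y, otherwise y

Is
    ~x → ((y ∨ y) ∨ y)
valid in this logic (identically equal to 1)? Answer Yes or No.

No

Counterexample: take x = 0, y = 0.
~x = ~0 = 1
y ∨ y = 0 ∨ 0 = 0
(y ∨ y) ∨ y = 0 ∨ 0 = 0
~x → ((y ∨ y) ∨ y) = 1 → 0 = 0
This gives 0 ≠ 1.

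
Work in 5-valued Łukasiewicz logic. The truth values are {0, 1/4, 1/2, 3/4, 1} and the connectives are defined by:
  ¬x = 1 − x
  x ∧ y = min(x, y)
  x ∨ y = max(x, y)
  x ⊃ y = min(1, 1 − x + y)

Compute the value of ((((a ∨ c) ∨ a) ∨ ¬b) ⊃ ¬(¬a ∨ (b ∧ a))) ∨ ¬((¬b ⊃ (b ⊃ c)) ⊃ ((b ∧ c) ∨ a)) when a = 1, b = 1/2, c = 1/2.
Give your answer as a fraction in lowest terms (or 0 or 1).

a ∨ c = 1 ∨ 1/2 = 1
(a ∨ c) ∨ a = 1 ∨ 1 = 1
¬b = ¬1/2 = 1/2
((a ∨ c) ∨ a) ∨ ¬b = 1 ∨ 1/2 = 1
¬a = ¬1 = 0
b ∧ a = 1/2 ∧ 1 = 1/2
¬a ∨ (b ∧ a) = 0 ∨ 1/2 = 1/2
¬(¬a ∨ (b ∧ a)) = ¬1/2 = 1/2
(((a ∨ c) ∨ a) ∨ ¬b) ⊃ ¬(¬a ∨ (b ∧ a)) = 1 ⊃ 1/2 = 1/2
¬b = ¬1/2 = 1/2
b ⊃ c = 1/2 ⊃ 1/2 = 1
¬b ⊃ (b ⊃ c) = 1/2 ⊃ 1 = 1
b ∧ c = 1/2 ∧ 1/2 = 1/2
(b ∧ c) ∨ a = 1/2 ∨ 1 = 1
(¬b ⊃ (b ⊃ c)) ⊃ ((b ∧ c) ∨ a) = 1 ⊃ 1 = 1
¬((¬b ⊃ (b ⊃ c)) ⊃ ((b ∧ c) ∨ a)) = ¬1 = 0
((((a ∨ c) ∨ a) ∨ ¬b) ⊃ ¬(¬a ∨ (b ∧ a))) ∨ ¬((¬b ⊃ (b ⊃ c)) ⊃ ((b ∧ c) ∨ a)) = 1/2 ∨ 0 = 1/2

1/2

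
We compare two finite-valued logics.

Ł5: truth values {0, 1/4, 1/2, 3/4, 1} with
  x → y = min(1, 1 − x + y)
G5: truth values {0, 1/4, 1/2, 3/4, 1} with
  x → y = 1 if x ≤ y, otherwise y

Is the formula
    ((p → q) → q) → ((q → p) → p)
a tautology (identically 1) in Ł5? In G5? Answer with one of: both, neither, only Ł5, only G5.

In Ł5: every assignment gives 1 — tautology.
In G5: at p = 1/4, q = 0 the value is 1/4 — not a tautology.

only Ł5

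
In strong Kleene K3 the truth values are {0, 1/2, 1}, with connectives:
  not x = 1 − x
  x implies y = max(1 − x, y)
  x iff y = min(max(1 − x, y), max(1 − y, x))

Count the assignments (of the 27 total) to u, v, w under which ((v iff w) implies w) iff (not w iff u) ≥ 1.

5

value 1: 5 assignments (counts)
value 1/2: 17 assignments
value 0: 5 assignments
So 5 of the 27 assignments meet the threshold.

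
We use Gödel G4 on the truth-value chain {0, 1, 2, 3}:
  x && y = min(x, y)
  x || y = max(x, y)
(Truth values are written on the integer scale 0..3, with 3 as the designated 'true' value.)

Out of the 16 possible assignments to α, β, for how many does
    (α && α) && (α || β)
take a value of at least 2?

α = 0, β = 0 ↦ 0  <
α = 0, β = 1 ↦ 0  <
α = 0, β = 2 ↦ 0  <
α = 0, β = 3 ↦ 0  <
α = 1, β = 0 ↦ 1  <
α = 1, β = 1 ↦ 1  <
α = 1, β = 2 ↦ 1  <
α = 1, β = 3 ↦ 1  <
α = 2, β = 0 ↦ 2  ≥
α = 2, β = 1 ↦ 2  ≥
α = 2, β = 2 ↦ 2  ≥
α = 2, β = 3 ↦ 2  ≥
α = 3, β = 0 ↦ 3  ≥
α = 3, β = 1 ↦ 3  ≥
α = 3, β = 2 ↦ 3  ≥
α = 3, β = 3 ↦ 3  ≥
So 8 of the 16 assignments meet the threshold.

8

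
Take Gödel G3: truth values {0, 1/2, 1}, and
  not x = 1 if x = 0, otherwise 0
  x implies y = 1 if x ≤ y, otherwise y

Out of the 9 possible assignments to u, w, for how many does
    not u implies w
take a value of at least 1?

u = 0, w = 0 ↦ 0  <
u = 0, w = 1/2 ↦ 1/2  <
u = 0, w = 1 ↦ 1  ≥
u = 1/2, w = 0 ↦ 1  ≥
u = 1/2, w = 1/2 ↦ 1  ≥
u = 1/2, w = 1 ↦ 1  ≥
u = 1, w = 0 ↦ 1  ≥
u = 1, w = 1/2 ↦ 1  ≥
u = 1, w = 1 ↦ 1  ≥
So 7 of the 9 assignments meet the threshold.

7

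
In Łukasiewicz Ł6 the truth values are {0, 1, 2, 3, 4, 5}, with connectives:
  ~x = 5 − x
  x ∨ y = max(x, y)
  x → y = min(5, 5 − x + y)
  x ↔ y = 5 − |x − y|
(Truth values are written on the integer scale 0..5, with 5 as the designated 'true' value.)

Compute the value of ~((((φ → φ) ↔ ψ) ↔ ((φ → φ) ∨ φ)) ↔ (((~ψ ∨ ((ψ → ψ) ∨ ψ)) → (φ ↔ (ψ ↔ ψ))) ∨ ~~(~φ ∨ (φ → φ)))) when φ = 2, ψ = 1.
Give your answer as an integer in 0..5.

φ → φ = 2 → 2 = 5
(φ → φ) ↔ ψ = 5 ↔ 1 = 1
φ → φ = 2 → 2 = 5
(φ → φ) ∨ φ = 5 ∨ 2 = 5
((φ → φ) ↔ ψ) ↔ ((φ → φ) ∨ φ) = 1 ↔ 5 = 1
~ψ = ~1 = 4
ψ → ψ = 1 → 1 = 5
(ψ → ψ) ∨ ψ = 5 ∨ 1 = 5
~ψ ∨ ((ψ → ψ) ∨ ψ) = 4 ∨ 5 = 5
ψ ↔ ψ = 1 ↔ 1 = 5
φ ↔ (ψ ↔ ψ) = 2 ↔ 5 = 2
(~ψ ∨ ((ψ → ψ) ∨ ψ)) → (φ ↔ (ψ ↔ ψ)) = 5 → 2 = 2
~φ = ~2 = 3
φ → φ = 2 → 2 = 5
~φ ∨ (φ → φ) = 3 ∨ 5 = 5
~(~φ ∨ (φ → φ)) = ~5 = 0
~~(~φ ∨ (φ → φ)) = ~0 = 5
((~ψ ∨ ((ψ → ψ) ∨ ψ)) → (φ ↔ (ψ ↔ ψ))) ∨ ~~(~φ ∨ (φ → φ)) = 2 ∨ 5 = 5
(((φ → φ) ↔ ψ) ↔ ((φ → φ) ∨ φ)) ↔ (((~ψ ∨ ((ψ → ψ) ∨ ψ)) → (φ ↔ (ψ ↔ ψ))) ∨ ~~(~φ ∨ (φ → φ))) = 1 ↔ 5 = 1
~((((φ → φ) ↔ ψ) ↔ ((φ → φ) ∨ φ)) ↔ (((~ψ ∨ ((ψ → ψ) ∨ ψ)) → (φ ↔ (ψ ↔ ψ))) ∨ ~~(~φ ∨ (φ → φ)))) = ~1 = 4

4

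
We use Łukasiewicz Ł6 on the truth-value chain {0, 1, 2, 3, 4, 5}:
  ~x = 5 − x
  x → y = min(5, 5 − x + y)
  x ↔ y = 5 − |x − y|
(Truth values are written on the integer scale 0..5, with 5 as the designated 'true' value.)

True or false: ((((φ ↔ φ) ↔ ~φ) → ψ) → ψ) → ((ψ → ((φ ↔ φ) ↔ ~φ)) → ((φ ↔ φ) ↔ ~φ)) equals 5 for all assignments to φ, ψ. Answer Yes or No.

At φ = 1, ψ = 4, for instance:
φ ↔ φ = 1 ↔ 1 = 5
~φ = ~1 = 4
(φ ↔ φ) ↔ ~φ = 5 ↔ 4 = 4
((φ ↔ φ) ↔ ~φ) → ψ = 4 → 4 = 5
(((φ ↔ φ) ↔ ~φ) → ψ) → ψ = 5 → 4 = 4
ψ → ((φ ↔ φ) ↔ ~φ) = 4 → 4 = 5
(ψ → ((φ ↔ φ) ↔ ~φ)) → ((φ ↔ φ) ↔ ~φ) = 5 → 4 = 4
((((φ ↔ φ) ↔ ~φ) → ψ) → ψ) → ((ψ → ((φ ↔ φ) ↔ ~φ)) → ((φ ↔ φ) ↔ ~φ)) = 4 → 4 = 5
and checking the remaining 35 assignments likewise gives ≥ 5 in every case.

Yes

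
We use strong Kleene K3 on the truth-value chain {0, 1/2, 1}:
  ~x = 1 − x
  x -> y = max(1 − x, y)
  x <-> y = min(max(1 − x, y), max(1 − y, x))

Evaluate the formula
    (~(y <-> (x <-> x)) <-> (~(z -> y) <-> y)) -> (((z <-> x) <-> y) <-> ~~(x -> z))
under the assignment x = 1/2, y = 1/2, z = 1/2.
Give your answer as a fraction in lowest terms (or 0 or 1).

1/2

x <-> x = 1/2 <-> 1/2 = 1/2
y <-> (x <-> x) = 1/2 <-> 1/2 = 1/2
~(y <-> (x <-> x)) = ~1/2 = 1/2
z -> y = 1/2 -> 1/2 = 1/2
~(z -> y) = ~1/2 = 1/2
~(z -> y) <-> y = 1/2 <-> 1/2 = 1/2
~(y <-> (x <-> x)) <-> (~(z -> y) <-> y) = 1/2 <-> 1/2 = 1/2
z <-> x = 1/2 <-> 1/2 = 1/2
(z <-> x) <-> y = 1/2 <-> 1/2 = 1/2
x -> z = 1/2 -> 1/2 = 1/2
~(x -> z) = ~1/2 = 1/2
~~(x -> z) = ~1/2 = 1/2
((z <-> x) <-> y) <-> ~~(x -> z) = 1/2 <-> 1/2 = 1/2
(~(y <-> (x <-> x)) <-> (~(z -> y) <-> y)) -> (((z <-> x) <-> y) <-> ~~(x -> z)) = 1/2 -> 1/2 = 1/2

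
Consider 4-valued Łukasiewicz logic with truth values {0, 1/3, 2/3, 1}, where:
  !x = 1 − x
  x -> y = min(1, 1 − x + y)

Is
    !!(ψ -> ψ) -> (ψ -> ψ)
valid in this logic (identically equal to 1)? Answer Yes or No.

Yes

ψ = 0 ↦ 1
ψ = 1/3 ↦ 1
ψ = 2/3 ↦ 1
ψ = 1 ↦ 1
Every assignment gives a value ≥ 1.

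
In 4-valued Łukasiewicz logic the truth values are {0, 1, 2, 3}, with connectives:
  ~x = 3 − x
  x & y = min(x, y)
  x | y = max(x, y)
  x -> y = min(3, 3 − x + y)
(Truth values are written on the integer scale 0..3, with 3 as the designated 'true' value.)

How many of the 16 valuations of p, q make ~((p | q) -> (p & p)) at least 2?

3

p = 0, q = 0 ↦ 0  <
p = 0, q = 1 ↦ 1  <
p = 0, q = 2 ↦ 2  ≥
p = 0, q = 3 ↦ 3  ≥
p = 1, q = 0 ↦ 0  <
p = 1, q = 1 ↦ 0  <
p = 1, q = 2 ↦ 1  <
p = 1, q = 3 ↦ 2  ≥
p = 2, q = 0 ↦ 0  <
p = 2, q = 1 ↦ 0  <
p = 2, q = 2 ↦ 0  <
p = 2, q = 3 ↦ 1  <
p = 3, q = 0 ↦ 0  <
p = 3, q = 1 ↦ 0  <
p = 3, q = 2 ↦ 0  <
p = 3, q = 3 ↦ 0  <
So 3 of the 16 assignments meet the threshold.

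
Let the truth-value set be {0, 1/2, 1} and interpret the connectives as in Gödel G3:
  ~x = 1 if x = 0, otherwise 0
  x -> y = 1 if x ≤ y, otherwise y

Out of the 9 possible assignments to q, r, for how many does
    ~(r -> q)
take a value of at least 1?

2

q = 0, r = 0 ↦ 0  <
q = 0, r = 1/2 ↦ 1  ≥
q = 0, r = 1 ↦ 1  ≥
q = 1/2, r = 0 ↦ 0  <
q = 1/2, r = 1/2 ↦ 0  <
q = 1/2, r = 1 ↦ 0  <
q = 1, r = 0 ↦ 0  <
q = 1, r = 1/2 ↦ 0  <
q = 1, r = 1 ↦ 0  <
So 2 of the 9 assignments meet the threshold.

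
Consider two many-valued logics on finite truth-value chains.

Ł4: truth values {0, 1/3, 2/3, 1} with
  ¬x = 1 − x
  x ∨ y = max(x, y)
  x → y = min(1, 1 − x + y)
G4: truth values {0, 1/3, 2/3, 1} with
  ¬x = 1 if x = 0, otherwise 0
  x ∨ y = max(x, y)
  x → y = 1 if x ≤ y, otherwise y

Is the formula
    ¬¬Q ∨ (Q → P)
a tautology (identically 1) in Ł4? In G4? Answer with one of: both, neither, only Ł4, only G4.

only G4

In Ł4: at P = 0, Q = 1/3 the value is 2/3 — not a tautology.
In G4: every assignment gives 1 — tautology.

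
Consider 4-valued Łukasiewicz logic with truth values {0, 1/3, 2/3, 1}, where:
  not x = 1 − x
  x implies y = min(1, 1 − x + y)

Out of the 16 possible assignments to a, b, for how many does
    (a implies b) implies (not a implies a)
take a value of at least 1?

9

a = 0, b = 0 ↦ 0  <
a = 0, b = 1/3 ↦ 0  <
a = 0, b = 2/3 ↦ 0  <
a = 0, b = 1 ↦ 0  <
a = 1/3, b = 0 ↦ 1  ≥
a = 1/3, b = 1/3 ↦ 2/3  <
a = 1/3, b = 2/3 ↦ 2/3  <
a = 1/3, b = 1 ↦ 2/3  <
a = 2/3, b = 0 ↦ 1  ≥
a = 2/3, b = 1/3 ↦ 1  ≥
a = 2/3, b = 2/3 ↦ 1  ≥
a = 2/3, b = 1 ↦ 1  ≥
a = 1, b = 0 ↦ 1  ≥
a = 1, b = 1/3 ↦ 1  ≥
a = 1, b = 2/3 ↦ 1  ≥
a = 1, b = 1 ↦ 1  ≥
So 9 of the 16 assignments meet the threshold.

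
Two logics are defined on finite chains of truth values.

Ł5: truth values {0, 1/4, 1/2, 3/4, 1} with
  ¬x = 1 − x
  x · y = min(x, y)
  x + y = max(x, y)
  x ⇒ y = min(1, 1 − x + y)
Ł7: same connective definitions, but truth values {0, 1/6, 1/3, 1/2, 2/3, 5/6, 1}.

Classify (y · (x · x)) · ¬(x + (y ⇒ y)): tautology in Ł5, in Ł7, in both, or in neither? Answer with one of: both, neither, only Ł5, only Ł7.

neither

In Ł5: at x = 0, y = 0 the value is 0 — not a tautology.
In Ł7: at x = 0, y = 0 the value is 0 — not a tautology.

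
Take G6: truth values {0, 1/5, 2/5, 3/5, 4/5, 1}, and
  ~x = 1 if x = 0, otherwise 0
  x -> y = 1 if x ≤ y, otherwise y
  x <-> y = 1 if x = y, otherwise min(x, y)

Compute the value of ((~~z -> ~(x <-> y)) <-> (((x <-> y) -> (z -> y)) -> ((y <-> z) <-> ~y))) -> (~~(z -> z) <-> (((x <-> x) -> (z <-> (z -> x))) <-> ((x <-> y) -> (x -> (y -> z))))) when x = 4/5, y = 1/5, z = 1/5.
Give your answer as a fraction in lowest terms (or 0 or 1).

~z = ~1/5 = 0
~~z = ~0 = 1
x <-> y = 4/5 <-> 1/5 = 1/5
~(x <-> y) = ~1/5 = 0
~~z -> ~(x <-> y) = 1 -> 0 = 0
x <-> y = 4/5 <-> 1/5 = 1/5
z -> y = 1/5 -> 1/5 = 1
(x <-> y) -> (z -> y) = 1/5 -> 1 = 1
y <-> z = 1/5 <-> 1/5 = 1
~y = ~1/5 = 0
(y <-> z) <-> ~y = 1 <-> 0 = 0
((x <-> y) -> (z -> y)) -> ((y <-> z) <-> ~y) = 1 -> 0 = 0
(~~z -> ~(x <-> y)) <-> (((x <-> y) -> (z -> y)) -> ((y <-> z) <-> ~y)) = 0 <-> 0 = 1
z -> z = 1/5 -> 1/5 = 1
~(z -> z) = ~1 = 0
~~(z -> z) = ~0 = 1
x <-> x = 4/5 <-> 4/5 = 1
z -> x = 1/5 -> 4/5 = 1
z <-> (z -> x) = 1/5 <-> 1 = 1/5
(x <-> x) -> (z <-> (z -> x)) = 1 -> 1/5 = 1/5
x <-> y = 4/5 <-> 1/5 = 1/5
y -> z = 1/5 -> 1/5 = 1
x -> (y -> z) = 4/5 -> 1 = 1
(x <-> y) -> (x -> (y -> z)) = 1/5 -> 1 = 1
((x <-> x) -> (z <-> (z -> x))) <-> ((x <-> y) -> (x -> (y -> z))) = 1/5 <-> 1 = 1/5
~~(z -> z) <-> (((x <-> x) -> (z <-> (z -> x))) <-> ((x <-> y) -> (x -> (y -> z)))) = 1 <-> 1/5 = 1/5
((~~z -> ~(x <-> y)) <-> (((x <-> y) -> (z -> y)) -> ((y <-> z) <-> ~y))) -> (~~(z -> z) <-> (((x <-> x) -> (z <-> (z -> x))) <-> ((x <-> y) -> (x -> (y -> z))))) = 1 -> 1/5 = 1/5

1/5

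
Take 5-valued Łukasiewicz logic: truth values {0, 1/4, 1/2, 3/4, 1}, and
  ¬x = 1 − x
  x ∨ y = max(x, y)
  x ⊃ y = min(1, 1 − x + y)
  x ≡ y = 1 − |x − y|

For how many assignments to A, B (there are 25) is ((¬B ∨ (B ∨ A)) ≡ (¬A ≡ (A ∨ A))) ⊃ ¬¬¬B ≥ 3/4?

value 1: 17 assignments (counts)
value 3/4: 1 assignment (counts)
value 1/2: 6 assignments
value 0: 1 assignment
So 18 of the 25 assignments meet the threshold.

18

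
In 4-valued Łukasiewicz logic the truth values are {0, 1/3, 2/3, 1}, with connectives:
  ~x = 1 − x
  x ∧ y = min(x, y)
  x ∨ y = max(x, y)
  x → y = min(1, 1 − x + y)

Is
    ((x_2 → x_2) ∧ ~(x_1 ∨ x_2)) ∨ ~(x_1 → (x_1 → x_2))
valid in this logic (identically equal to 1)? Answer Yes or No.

No

Counterexample: take x_1 = 0, x_2 = 1/3.
x_2 → x_2 = 1/3 → 1/3 = 1
x_1 ∨ x_2 = 0 ∨ 1/3 = 1/3
~(x_1 ∨ x_2) = ~1/3 = 2/3
(x_2 → x_2) ∧ ~(x_1 ∨ x_2) = 1 ∧ 2/3 = 2/3
x_1 → x_2 = 0 → 1/3 = 1
x_1 → (x_1 → x_2) = 0 → 1 = 1
~(x_1 → (x_1 → x_2)) = ~1 = 0
((x_2 → x_2) ∧ ~(x_1 ∨ x_2)) ∨ ~(x_1 → (x_1 → x_2)) = 2/3 ∨ 0 = 2/3
This gives 2/3 ≠ 1.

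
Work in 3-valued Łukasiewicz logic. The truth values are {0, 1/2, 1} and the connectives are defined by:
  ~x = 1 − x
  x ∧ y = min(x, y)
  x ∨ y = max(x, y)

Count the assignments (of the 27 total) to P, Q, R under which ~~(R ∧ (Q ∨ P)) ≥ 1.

value 1: 5 assignments (counts)
value 1/2: 11 assignments
value 0: 11 assignments
So 5 of the 27 assignments meet the threshold.

5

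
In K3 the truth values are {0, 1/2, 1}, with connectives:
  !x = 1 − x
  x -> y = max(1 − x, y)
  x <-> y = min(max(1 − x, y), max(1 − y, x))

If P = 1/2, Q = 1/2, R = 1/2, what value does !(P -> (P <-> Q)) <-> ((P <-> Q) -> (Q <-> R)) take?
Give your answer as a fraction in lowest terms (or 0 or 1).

P <-> Q = 1/2 <-> 1/2 = 1/2
P -> (P <-> Q) = 1/2 -> 1/2 = 1/2
!(P -> (P <-> Q)) = !1/2 = 1/2
P <-> Q = 1/2 <-> 1/2 = 1/2
Q <-> R = 1/2 <-> 1/2 = 1/2
(P <-> Q) -> (Q <-> R) = 1/2 -> 1/2 = 1/2
!(P -> (P <-> Q)) <-> ((P <-> Q) -> (Q <-> R)) = 1/2 <-> 1/2 = 1/2

1/2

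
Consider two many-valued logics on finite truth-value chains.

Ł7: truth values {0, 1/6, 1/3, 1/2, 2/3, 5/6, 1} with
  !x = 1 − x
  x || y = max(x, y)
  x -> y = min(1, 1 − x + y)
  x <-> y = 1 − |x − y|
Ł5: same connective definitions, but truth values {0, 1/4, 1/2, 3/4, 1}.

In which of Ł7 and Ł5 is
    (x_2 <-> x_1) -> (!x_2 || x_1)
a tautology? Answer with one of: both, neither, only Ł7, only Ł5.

In Ł7: at x_1 = 1/6, x_2 = 1/6 the value is 5/6 — not a tautology.
In Ł5: at x_1 = 1/4, x_2 = 1/4 the value is 3/4 — not a tautology.

neither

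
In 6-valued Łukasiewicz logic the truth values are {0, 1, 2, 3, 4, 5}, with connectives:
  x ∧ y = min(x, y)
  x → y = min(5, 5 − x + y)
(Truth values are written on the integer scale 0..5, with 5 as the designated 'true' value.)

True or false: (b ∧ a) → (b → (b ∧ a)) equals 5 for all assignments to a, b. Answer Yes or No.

Yes

At a = 3, b = 3, for instance:
b ∧ a = 3 ∧ 3 = 3
b → (b ∧ a) = 3 → 3 = 5
(b ∧ a) → (b → (b ∧ a)) = 3 → 5 = 5
and checking the remaining 35 assignments likewise gives ≥ 5 in every case.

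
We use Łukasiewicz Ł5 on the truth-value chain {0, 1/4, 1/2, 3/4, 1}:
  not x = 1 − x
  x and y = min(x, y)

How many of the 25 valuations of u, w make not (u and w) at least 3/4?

value 1: 9 assignments (counts)
value 3/4: 7 assignments (counts)
value 1/2: 5 assignments
value 1/4: 3 assignments
value 0: 1 assignment
So 16 of the 25 assignments meet the threshold.

16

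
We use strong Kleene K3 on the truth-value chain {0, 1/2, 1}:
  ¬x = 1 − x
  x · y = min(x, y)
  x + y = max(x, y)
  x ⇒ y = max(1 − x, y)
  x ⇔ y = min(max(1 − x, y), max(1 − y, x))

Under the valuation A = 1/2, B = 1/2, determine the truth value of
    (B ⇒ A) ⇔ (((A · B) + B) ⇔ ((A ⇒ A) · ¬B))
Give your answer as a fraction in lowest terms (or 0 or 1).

B ⇒ A = 1/2 ⇒ 1/2 = 1/2
A · B = 1/2 · 1/2 = 1/2
(A · B) + B = 1/2 + 1/2 = 1/2
A ⇒ A = 1/2 ⇒ 1/2 = 1/2
¬B = ¬1/2 = 1/2
(A ⇒ A) · ¬B = 1/2 · 1/2 = 1/2
((A · B) + B) ⇔ ((A ⇒ A) · ¬B) = 1/2 ⇔ 1/2 = 1/2
(B ⇒ A) ⇔ (((A · B) + B) ⇔ ((A ⇒ A) · ¬B)) = 1/2 ⇔ 1/2 = 1/2

1/2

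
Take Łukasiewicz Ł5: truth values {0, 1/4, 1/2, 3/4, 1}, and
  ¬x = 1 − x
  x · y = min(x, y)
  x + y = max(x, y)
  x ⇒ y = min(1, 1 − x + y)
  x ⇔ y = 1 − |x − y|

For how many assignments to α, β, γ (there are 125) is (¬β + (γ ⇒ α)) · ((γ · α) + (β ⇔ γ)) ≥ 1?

19

value 1: 19 assignments (counts)
value 3/4: 42 assignments
value 1/2: 37 assignments
value 1/4: 20 assignments
value 0: 7 assignments
So 19 of the 125 assignments meet the threshold.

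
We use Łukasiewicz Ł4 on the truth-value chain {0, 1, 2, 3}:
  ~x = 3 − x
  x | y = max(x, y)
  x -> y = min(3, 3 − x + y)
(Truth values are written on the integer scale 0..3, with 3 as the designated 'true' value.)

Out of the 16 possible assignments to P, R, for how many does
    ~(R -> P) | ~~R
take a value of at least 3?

P = 0, R = 0 ↦ 0  <
P = 0, R = 1 ↦ 1  <
P = 0, R = 2 ↦ 2  <
P = 0, R = 3 ↦ 3  ≥
P = 1, R = 0 ↦ 0  <
P = 1, R = 1 ↦ 1  <
P = 1, R = 2 ↦ 2  <
P = 1, R = 3 ↦ 3  ≥
P = 2, R = 0 ↦ 0  <
P = 2, R = 1 ↦ 1  <
P = 2, R = 2 ↦ 2  <
P = 2, R = 3 ↦ 3  ≥
P = 3, R = 0 ↦ 0  <
P = 3, R = 1 ↦ 1  <
P = 3, R = 2 ↦ 2  <
P = 3, R = 3 ↦ 3  ≥
So 4 of the 16 assignments meet the threshold.

4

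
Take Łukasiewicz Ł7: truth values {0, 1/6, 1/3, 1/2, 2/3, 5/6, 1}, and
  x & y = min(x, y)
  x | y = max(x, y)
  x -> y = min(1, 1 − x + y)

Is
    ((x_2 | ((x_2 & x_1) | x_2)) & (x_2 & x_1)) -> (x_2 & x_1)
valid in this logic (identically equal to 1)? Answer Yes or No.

At x_1 = 1/2, x_2 = 1/6, for instance:
x_2 & x_1 = 1/6 & 1/2 = 1/6
(x_2 & x_1) | x_2 = 1/6 | 1/6 = 1/6
x_2 | ((x_2 & x_1) | x_2) = 1/6 | 1/6 = 1/6
x_2 & x_1 = 1/6 & 1/2 = 1/6
(x_2 | ((x_2 & x_1) | x_2)) & (x_2 & x_1) = 1/6 & 1/6 = 1/6
((x_2 | ((x_2 & x_1) | x_2)) & (x_2 & x_1)) -> (x_2 & x_1) = 1/6 -> 1/6 = 1
and checking the remaining 48 assignments likewise gives ≥ 1 in every case.

Yes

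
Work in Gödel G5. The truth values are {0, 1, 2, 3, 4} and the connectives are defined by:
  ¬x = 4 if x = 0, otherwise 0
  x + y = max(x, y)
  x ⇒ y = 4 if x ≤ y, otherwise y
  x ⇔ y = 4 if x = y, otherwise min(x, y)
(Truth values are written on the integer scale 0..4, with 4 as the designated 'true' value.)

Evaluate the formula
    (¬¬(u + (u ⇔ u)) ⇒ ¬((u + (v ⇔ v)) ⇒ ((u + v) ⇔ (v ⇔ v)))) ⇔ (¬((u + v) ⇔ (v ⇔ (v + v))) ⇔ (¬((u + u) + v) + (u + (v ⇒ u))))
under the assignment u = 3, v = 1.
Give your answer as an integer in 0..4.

4

u ⇔ u = 3 ⇔ 3 = 4
u + (u ⇔ u) = 3 + 4 = 4
¬(u + (u ⇔ u)) = ¬4 = 0
¬¬(u + (u ⇔ u)) = ¬0 = 4
v ⇔ v = 1 ⇔ 1 = 4
u + (v ⇔ v) = 3 + 4 = 4
u + v = 3 + 1 = 3
v ⇔ v = 1 ⇔ 1 = 4
(u + v) ⇔ (v ⇔ v) = 3 ⇔ 4 = 3
(u + (v ⇔ v)) ⇒ ((u + v) ⇔ (v ⇔ v)) = 4 ⇒ 3 = 3
¬((u + (v ⇔ v)) ⇒ ((u + v) ⇔ (v ⇔ v))) = ¬3 = 0
¬¬(u + (u ⇔ u)) ⇒ ¬((u + (v ⇔ v)) ⇒ ((u + v) ⇔ (v ⇔ v))) = 4 ⇒ 0 = 0
u + v = 3 + 1 = 3
v + v = 1 + 1 = 1
v ⇔ (v + v) = 1 ⇔ 1 = 4
(u + v) ⇔ (v ⇔ (v + v)) = 3 ⇔ 4 = 3
¬((u + v) ⇔ (v ⇔ (v + v))) = ¬3 = 0
u + u = 3 + 3 = 3
(u + u) + v = 3 + 1 = 3
¬((u + u) + v) = ¬3 = 0
v ⇒ u = 1 ⇒ 3 = 4
u + (v ⇒ u) = 3 + 4 = 4
¬((u + u) + v) + (u + (v ⇒ u)) = 0 + 4 = 4
¬((u + v) ⇔ (v ⇔ (v + v))) ⇔ (¬((u + u) + v) + (u + (v ⇒ u))) = 0 ⇔ 4 = 0
(¬¬(u + (u ⇔ u)) ⇒ ¬((u + (v ⇔ v)) ⇒ ((u + v) ⇔ (v ⇔ v)))) ⇔ (¬((u + v) ⇔ (v ⇔ (v + v))) ⇔ (¬((u + u) + v) + (u + (v ⇒ u)))) = 0 ⇔ 0 = 4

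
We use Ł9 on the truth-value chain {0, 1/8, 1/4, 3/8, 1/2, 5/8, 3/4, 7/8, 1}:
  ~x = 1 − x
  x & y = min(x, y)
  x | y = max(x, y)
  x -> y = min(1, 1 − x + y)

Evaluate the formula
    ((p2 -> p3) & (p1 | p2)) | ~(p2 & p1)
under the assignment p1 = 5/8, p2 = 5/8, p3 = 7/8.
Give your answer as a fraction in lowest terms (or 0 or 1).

5/8

p2 -> p3 = 5/8 -> 7/8 = 1
p1 | p2 = 5/8 | 5/8 = 5/8
(p2 -> p3) & (p1 | p2) = 1 & 5/8 = 5/8
p2 & p1 = 5/8 & 5/8 = 5/8
~(p2 & p1) = ~5/8 = 3/8
((p2 -> p3) & (p1 | p2)) | ~(p2 & p1) = 5/8 | 3/8 = 5/8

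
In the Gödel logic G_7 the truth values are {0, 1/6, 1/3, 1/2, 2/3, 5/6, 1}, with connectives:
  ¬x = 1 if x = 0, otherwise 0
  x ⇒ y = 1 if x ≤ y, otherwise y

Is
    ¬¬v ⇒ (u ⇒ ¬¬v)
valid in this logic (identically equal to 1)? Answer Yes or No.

At u = 1/3, v = 1, for instance:
¬v = ¬1 = 0
¬¬v = ¬0 = 1
u ⇒ ¬¬v = 1/3 ⇒ 1 = 1
¬¬v ⇒ (u ⇒ ¬¬v) = 1 ⇒ 1 = 1
and checking the remaining 48 assignments likewise gives ≥ 1 in every case.

Yes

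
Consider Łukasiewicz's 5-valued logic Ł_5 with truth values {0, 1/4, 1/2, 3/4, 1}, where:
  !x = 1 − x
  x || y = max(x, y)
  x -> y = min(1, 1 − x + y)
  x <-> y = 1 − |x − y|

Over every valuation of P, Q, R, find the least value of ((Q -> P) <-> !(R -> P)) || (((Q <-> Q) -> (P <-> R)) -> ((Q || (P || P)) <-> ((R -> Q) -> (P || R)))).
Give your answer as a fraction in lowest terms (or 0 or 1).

Take P = 0, Q = 0, R = 1/2:
Q -> P = 0 -> 0 = 1
R -> P = 1/2 -> 0 = 1/2
!(R -> P) = !1/2 = 1/2
(Q -> P) <-> !(R -> P) = 1 <-> 1/2 = 1/2
Q <-> Q = 0 <-> 0 = 1
P <-> R = 0 <-> 1/2 = 1/2
(Q <-> Q) -> (P <-> R) = 1 -> 1/2 = 1/2
P || P = 0 || 0 = 0
Q || (P || P) = 0 || 0 = 0
R -> Q = 1/2 -> 0 = 1/2
P || R = 0 || 1/2 = 1/2
(R -> Q) -> (P || R) = 1/2 -> 1/2 = 1
(Q || (P || P)) <-> ((R -> Q) -> (P || R)) = 0 <-> 1 = 0
((Q <-> Q) -> (P <-> R)) -> ((Q || (P || P)) <-> ((R -> Q) -> (P || R))) = 1/2 -> 0 = 1/2
((Q -> P) <-> !(R -> P)) || (((Q <-> Q) -> (P <-> R)) -> ((Q || (P || P)) <-> ((R -> Q) -> (P || R)))) = 1/2 || 1/2 = 1/2
No assignment yields a value below 1/2, so this is the minimum.

1/2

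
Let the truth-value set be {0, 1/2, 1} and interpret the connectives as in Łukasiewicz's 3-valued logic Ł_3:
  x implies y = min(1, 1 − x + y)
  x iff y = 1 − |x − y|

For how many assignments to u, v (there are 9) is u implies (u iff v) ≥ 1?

u = 0, v = 0 ↦ 1  ≥
u = 0, v = 1/2 ↦ 1  ≥
u = 0, v = 1 ↦ 1  ≥
u = 1/2, v = 0 ↦ 1  ≥
u = 1/2, v = 1/2 ↦ 1  ≥
u = 1/2, v = 1 ↦ 1  ≥
u = 1, v = 0 ↦ 0  <
u = 1, v = 1/2 ↦ 1/2  <
u = 1, v = 1 ↦ 1  ≥
So 7 of the 9 assignments meet the threshold.

7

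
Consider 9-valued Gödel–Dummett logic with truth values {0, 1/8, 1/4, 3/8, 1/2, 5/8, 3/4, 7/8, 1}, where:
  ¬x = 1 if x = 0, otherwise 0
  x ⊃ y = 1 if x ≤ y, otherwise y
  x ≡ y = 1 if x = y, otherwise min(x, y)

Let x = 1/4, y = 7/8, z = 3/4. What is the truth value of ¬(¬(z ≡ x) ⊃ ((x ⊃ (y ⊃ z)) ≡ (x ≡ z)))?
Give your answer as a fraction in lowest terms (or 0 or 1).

z ≡ x = 3/4 ≡ 1/4 = 1/4
¬(z ≡ x) = ¬1/4 = 0
y ⊃ z = 7/8 ⊃ 3/4 = 3/4
x ⊃ (y ⊃ z) = 1/4 ⊃ 3/4 = 1
x ≡ z = 1/4 ≡ 3/4 = 1/4
(x ⊃ (y ⊃ z)) ≡ (x ≡ z) = 1 ≡ 1/4 = 1/4
¬(z ≡ x) ⊃ ((x ⊃ (y ⊃ z)) ≡ (x ≡ z)) = 0 ⊃ 1/4 = 1
¬(¬(z ≡ x) ⊃ ((x ⊃ (y ⊃ z)) ≡ (x ≡ z))) = ¬1 = 0

0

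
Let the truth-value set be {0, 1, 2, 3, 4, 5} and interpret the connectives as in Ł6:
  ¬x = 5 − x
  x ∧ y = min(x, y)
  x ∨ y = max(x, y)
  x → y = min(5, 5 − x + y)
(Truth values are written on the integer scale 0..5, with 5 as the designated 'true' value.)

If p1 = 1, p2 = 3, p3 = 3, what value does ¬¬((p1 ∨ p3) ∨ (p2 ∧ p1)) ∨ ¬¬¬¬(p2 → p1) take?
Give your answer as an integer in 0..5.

3

p1 ∨ p3 = 1 ∨ 3 = 3
p2 ∧ p1 = 3 ∧ 1 = 1
(p1 ∨ p3) ∨ (p2 ∧ p1) = 3 ∨ 1 = 3
¬((p1 ∨ p3) ∨ (p2 ∧ p1)) = ¬3 = 2
¬¬((p1 ∨ p3) ∨ (p2 ∧ p1)) = ¬2 = 3
p2 → p1 = 3 → 1 = 3
¬(p2 → p1) = ¬3 = 2
¬¬(p2 → p1) = ¬2 = 3
¬¬¬(p2 → p1) = ¬3 = 2
¬¬¬¬(p2 → p1) = ¬2 = 3
¬¬((p1 ∨ p3) ∨ (p2 ∧ p1)) ∨ ¬¬¬¬(p2 → p1) = 3 ∨ 3 = 3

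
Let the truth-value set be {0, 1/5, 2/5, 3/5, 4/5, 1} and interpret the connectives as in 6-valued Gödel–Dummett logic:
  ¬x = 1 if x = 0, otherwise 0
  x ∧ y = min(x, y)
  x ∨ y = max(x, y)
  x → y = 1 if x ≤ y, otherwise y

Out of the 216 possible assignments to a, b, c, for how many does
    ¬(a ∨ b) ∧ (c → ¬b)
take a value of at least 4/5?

value 1: 6 assignments (counts)
value 0: 210 assignments
So 6 of the 216 assignments meet the threshold.

6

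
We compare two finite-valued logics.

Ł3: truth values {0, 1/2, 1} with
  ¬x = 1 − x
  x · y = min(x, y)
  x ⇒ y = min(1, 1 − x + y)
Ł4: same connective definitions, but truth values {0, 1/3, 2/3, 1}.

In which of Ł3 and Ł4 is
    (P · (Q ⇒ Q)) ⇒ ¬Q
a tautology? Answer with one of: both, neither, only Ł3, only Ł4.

neither

In Ł3: at P = 1/2, Q = 1 the value is 1/2 — not a tautology.
In Ł4: at P = 1/3, Q = 1 the value is 2/3 — not a tautology.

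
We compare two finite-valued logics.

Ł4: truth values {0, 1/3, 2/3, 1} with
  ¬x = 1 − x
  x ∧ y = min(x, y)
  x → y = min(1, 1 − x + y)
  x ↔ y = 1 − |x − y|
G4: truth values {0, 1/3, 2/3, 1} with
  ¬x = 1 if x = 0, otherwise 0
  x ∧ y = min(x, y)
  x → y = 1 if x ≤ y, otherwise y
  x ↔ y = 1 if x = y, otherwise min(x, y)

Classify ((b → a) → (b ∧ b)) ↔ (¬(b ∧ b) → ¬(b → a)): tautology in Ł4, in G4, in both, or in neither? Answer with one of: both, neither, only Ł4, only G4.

only Ł4

In Ł4: every assignment gives 1 — tautology.
In G4: at a = 1/3, b = 1/3 the value is 1/3 — not a tautology.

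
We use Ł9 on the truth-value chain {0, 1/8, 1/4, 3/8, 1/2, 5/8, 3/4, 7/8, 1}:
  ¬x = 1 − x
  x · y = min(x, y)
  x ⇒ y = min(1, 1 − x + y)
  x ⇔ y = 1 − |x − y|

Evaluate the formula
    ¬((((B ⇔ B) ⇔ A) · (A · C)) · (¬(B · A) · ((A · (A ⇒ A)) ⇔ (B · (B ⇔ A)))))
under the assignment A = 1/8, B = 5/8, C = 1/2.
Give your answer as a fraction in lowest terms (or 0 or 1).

7/8

B ⇔ B = 5/8 ⇔ 5/8 = 1
(B ⇔ B) ⇔ A = 1 ⇔ 1/8 = 1/8
A · C = 1/8 · 1/2 = 1/8
((B ⇔ B) ⇔ A) · (A · C) = 1/8 · 1/8 = 1/8
B · A = 5/8 · 1/8 = 1/8
¬(B · A) = ¬1/8 = 7/8
A ⇒ A = 1/8 ⇒ 1/8 = 1
A · (A ⇒ A) = 1/8 · 1 = 1/8
B ⇔ A = 5/8 ⇔ 1/8 = 1/2
B · (B ⇔ A) = 5/8 · 1/2 = 1/2
(A · (A ⇒ A)) ⇔ (B · (B ⇔ A)) = 1/8 ⇔ 1/2 = 5/8
¬(B · A) · ((A · (A ⇒ A)) ⇔ (B · (B ⇔ A))) = 7/8 · 5/8 = 5/8
(((B ⇔ B) ⇔ A) · (A · C)) · (¬(B · A) · ((A · (A ⇒ A)) ⇔ (B · (B ⇔ A)))) = 1/8 · 5/8 = 1/8
¬((((B ⇔ B) ⇔ A) · (A · C)) · (¬(B · A) · ((A · (A ⇒ A)) ⇔ (B · (B ⇔ A))))) = ¬1/8 = 7/8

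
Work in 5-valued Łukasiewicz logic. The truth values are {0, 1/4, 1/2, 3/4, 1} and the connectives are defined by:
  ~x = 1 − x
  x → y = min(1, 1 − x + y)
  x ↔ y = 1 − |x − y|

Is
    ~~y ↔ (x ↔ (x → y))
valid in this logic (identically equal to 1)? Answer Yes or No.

Counterexample: take x = 0, y = 1/4.
~y = ~1/4 = 3/4
~~y = ~3/4 = 1/4
x → y = 0 → 1/4 = 1
x ↔ (x → y) = 0 ↔ 1 = 0
~~y ↔ (x ↔ (x → y)) = 1/4 ↔ 0 = 3/4
This gives 3/4 ≠ 1.

No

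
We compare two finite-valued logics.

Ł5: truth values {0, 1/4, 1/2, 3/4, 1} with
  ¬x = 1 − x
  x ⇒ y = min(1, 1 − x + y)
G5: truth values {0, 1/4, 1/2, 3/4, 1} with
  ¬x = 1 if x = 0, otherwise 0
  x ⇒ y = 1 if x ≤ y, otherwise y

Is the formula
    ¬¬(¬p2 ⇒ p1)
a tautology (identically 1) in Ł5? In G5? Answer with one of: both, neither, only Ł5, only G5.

In Ł5: at p1 = 0, p2 = 0 the value is 0 — not a tautology.
In G5: at p1 = 0, p2 = 0 the value is 0 — not a tautology.

neither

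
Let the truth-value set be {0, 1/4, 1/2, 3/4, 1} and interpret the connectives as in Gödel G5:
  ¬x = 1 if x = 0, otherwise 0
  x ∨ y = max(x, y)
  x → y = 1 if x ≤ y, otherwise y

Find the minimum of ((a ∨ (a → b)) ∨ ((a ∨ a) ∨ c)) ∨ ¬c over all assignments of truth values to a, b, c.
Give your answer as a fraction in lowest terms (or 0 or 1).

1/4

Take a = 1/4, b = 0, c = 1/4:
a → b = 1/4 → 0 = 0
a ∨ (a → b) = 1/4 ∨ 0 = 1/4
a ∨ a = 1/4 ∨ 1/4 = 1/4
(a ∨ a) ∨ c = 1/4 ∨ 1/4 = 1/4
(a ∨ (a → b)) ∨ ((a ∨ a) ∨ c) = 1/4 ∨ 1/4 = 1/4
¬c = ¬1/4 = 0
((a ∨ (a → b)) ∨ ((a ∨ a) ∨ c)) ∨ ¬c = 1/4 ∨ 0 = 1/4
No assignment yields a value below 1/4, so this is the minimum.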